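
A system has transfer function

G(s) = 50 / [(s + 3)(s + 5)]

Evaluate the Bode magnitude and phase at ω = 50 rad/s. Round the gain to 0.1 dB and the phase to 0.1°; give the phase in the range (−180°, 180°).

-34.0 dB, -170.9°

At s = jω = j50:
pole (s+3): 3 + j50 → |·| = √(3²+50²) = √2509 ≈ 50.09, ∠ = arctan(50/3) ≈ 86.57°
pole (s+5): 5 + j50 → |·| = √(5²+50²) = √2525 ≈ 50.249, ∠ = arctan(50/5) ≈ 84.29°
|G| = 50 / 2517 ≈ 0.019865
Gain = 20 log₁₀(0.019865) ≈ -34.04 dB
∠G = 0.00° − 170.86° = -170.86°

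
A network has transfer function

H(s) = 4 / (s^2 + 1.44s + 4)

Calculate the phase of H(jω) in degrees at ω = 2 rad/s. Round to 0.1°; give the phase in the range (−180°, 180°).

At s = jω = j2:
quadratic: (j2)² + 1.44·j2 + 4 = 0 + j2.88 → |·| ≈ 2.88, ∠ ≈ 90.00°
∠H = 0.00° − 90.00° = -90.00°

-90.0°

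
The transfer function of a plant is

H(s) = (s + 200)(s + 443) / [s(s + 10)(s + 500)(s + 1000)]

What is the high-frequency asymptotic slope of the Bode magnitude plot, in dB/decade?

-40 dB/decade

Each pole contributes −20 dB/decade at high frequency; each zero contributes +20 dB/decade.
Net: 2 zero(s) − 4 pole(s) → -40 dB/decade.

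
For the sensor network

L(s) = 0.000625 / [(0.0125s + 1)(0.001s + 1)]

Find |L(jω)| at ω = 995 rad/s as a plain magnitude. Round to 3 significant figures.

At ω = 995 rad/s:
pole (1 + j995·0.0125) = 1 + j12.4375 → |·| ≈ 12.478, ∠ ≈ 85.40°
pole (1 + j995·0.001) = 1 + j0.995 → |·| ≈ 1.4107, ∠ ≈ 44.86°
|L| = 0.000625 · 1 / (12.478 · 1.4107) ≈ 3.5506e-05

3.55e-05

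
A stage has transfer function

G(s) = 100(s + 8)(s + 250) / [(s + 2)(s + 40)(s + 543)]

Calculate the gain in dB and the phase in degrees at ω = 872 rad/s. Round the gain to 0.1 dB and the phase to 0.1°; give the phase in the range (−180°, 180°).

At s = jω = j872:
zero (s+8): 8 + j872 → |·| = √(8²+872²) = √760448 ≈ 872.04, ∠ = arctan(872/8) ≈ 89.47°
zero (s+250): 250 + j872 → |·| = √(250²+872²) = √822884 ≈ 907.13, ∠ = arctan(872/250) ≈ 74.00°
pole (s+2): 2 + j872 → |·| = √(2²+872²) = √760388 ≈ 872, ∠ = arctan(872/2) ≈ 89.87°
pole (s+40): 40 + j872 → |·| = √(40²+872²) = √761984 ≈ 872.92, ∠ = arctan(872/40) ≈ 87.37°
pole (s+543): 543 + j872 → |·| = √(543²+872²) = √1055233 ≈ 1027.2, ∠ = arctan(872/543) ≈ 58.09°
|G| = 100 · 7.9105e+05 / 7.8189e+08 ≈ 0.10117
Gain = 20 log₁₀(0.10117) ≈ -19.90 dB
∠G = 163.47° − 235.33° = -71.86°

-19.9 dB, -71.9°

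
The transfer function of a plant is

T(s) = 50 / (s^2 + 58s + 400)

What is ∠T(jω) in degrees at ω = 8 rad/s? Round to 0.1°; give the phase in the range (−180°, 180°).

Substitute s = j8:
Numerator: 50 = 50 + j0
Denominator: (j8)^2 + 58(j8) + 400 = 336 + j464
|N| = √(50² + 0²) ≈ 50, ∠N ≈ 0.00°
|D| = √(336² + 464²) ≈ 572.88, ∠D ≈ 54.09°
∠T = 0.00° − 54.09° = -54.09°

-54.1°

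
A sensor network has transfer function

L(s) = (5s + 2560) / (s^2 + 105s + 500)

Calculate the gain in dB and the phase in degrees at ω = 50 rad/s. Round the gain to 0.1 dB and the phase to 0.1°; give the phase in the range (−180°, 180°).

Substitute s = j50:
Numerator: 5(j50) + 2560 = 2560 + j250
Denominator: (j50)^2 + 105(j50) + 500 = -2000 + j5250
|N| = √(2560² + 250²) ≈ 2572.2, ∠N ≈ 5.58°
|D| = √(2000² + 5250²) ≈ 5618.1, ∠D ≈ 110.85°
|L| = 2572.2 / 5618.1 ≈ 0.45784
Gain = 20 log₁₀(0.45784) ≈ -6.79 dB
∠L = 5.58° − 110.85° = -105.27°

-6.8 dB, -105.3°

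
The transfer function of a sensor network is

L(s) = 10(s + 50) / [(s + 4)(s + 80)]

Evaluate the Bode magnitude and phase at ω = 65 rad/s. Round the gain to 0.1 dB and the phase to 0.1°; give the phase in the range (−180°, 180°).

-18.3 dB, -73.1°

At s = jω = j65:
zero (s+50): 50 + j65 → |·| = √(50²+65²) = √6725 ≈ 82.006, ∠ = arctan(65/50) ≈ 52.43°
pole (s+4): 4 + j65 → |·| = √(4²+65²) = √4241 ≈ 65.123, ∠ = arctan(65/4) ≈ 86.48°
pole (s+80): 80 + j65 → |·| = √(80²+65²) = √10625 ≈ 103.08, ∠ = arctan(65/80) ≈ 39.09°
|L| = 10 · 82.006 / 6712.9 ≈ 0.12216
Gain = 20 log₁₀(0.12216) ≈ -18.26 dB
∠L = 52.43° − 125.57° = -73.14°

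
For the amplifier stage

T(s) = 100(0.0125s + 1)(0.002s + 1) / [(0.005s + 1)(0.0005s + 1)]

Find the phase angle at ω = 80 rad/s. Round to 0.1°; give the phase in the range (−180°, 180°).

At ω = 80 rad/s:
zero (1 + j80·0.0125) = 1 + j1 → |·| ≈ 1.4142, ∠ ≈ 45.00°
zero (1 + j80·0.002) = 1 + j0.16 → |·| ≈ 1.0127, ∠ ≈ 9.09°
pole (1 + j80·0.005) = 1 + j0.4 → |·| ≈ 1.077, ∠ ≈ 21.80°
pole (1 + j80·0.0005) = 1 + j0.04 → |·| ≈ 1.0008, ∠ ≈ 2.29°
∠T = (45.00° + 9.09°) − (21.80° + 2.29°) = 30.00°

30.0°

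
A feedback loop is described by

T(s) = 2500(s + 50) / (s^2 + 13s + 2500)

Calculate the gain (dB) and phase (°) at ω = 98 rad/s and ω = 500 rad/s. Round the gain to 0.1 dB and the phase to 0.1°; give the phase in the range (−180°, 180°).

ω = 98: 31.6 dB, -106.9°; ω = 500: 14.1 dB, -94.2°

At s = jω = j98:
zero (s+50): 50 + j98 → |·| = √(50²+98²) = √12104 ≈ 110.02, ∠ = arctan(98/50) ≈ 62.97°
quadratic: (j98)² + 13·j98 + 2500 = -7104 + j1274 → |·| ≈ 7217.3, ∠ ≈ 169.83°
|T| = 2500 · 110.02 / 7217.3 ≈ 38.11
Gain = 20 log₁₀(38.11) ≈ 31.62 dB
∠T = 62.97° − 169.83° = -106.86°

At s = jω = j500:
zero (s+50): 50 + j500 → |·| = √(50²+500²) = √252500 ≈ 502.49, ∠ = arctan(500/50) ≈ 84.29°
quadratic: (j500)² + 13·j500 + 2500 = -247500 + j6500 → |·| ≈ 2.4759e+05, ∠ ≈ 178.50°
|T| = 2500 · 502.49 / 2.4759e+05 ≈ 5.0738
Gain = 20 log₁₀(5.0738) ≈ 14.11 dB
∠T = 84.29° − 178.50° = -94.21°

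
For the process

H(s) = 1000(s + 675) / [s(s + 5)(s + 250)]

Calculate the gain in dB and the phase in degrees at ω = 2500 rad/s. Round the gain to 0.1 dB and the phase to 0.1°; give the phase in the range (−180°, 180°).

-75.7 dB, 170.7°

At s = jω = j2500:
zero (s+675): 675 + j2500 → |·| = √(675²+2500²) = √6705625 ≈ 2589.5, ∠ = arctan(2500/675) ≈ 74.89°
pole (s+5): 5 + j2500 → |·| = √(5²+2500²) = √6250025 ≈ 2500, ∠ = arctan(2500/5) ≈ 89.89°
pole (s+250): 250 + j2500 → |·| = √(250²+2500²) = √6312500 ≈ 2512.5, ∠ = arctan(2500/250) ≈ 84.29°
pole at origin: |s| = 2500, ∠ = 90.00° (in denominator)
|H| = 1000 · 2589.5 / 1.5703e+10 ≈ 0.0001649
Gain = 20 log₁₀(0.0001649) ≈ -75.66 dB
∠H = 74.89° − 264.18° = -189.29° ≡ 170.71° (principal value)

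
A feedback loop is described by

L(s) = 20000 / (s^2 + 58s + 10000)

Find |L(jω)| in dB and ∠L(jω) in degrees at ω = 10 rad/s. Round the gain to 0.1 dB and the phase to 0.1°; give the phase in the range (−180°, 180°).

6.1 dB, -3.4°

At s = jω = j10:
quadratic: (j10)² + 58·j10 + 10000 = 9900 + j580 → |·| ≈ 9917, ∠ ≈ 3.35°
|L| = 20000 / 9917 ≈ 2.0167
Gain = 20 log₁₀(2.0167) ≈ 6.09 dB
∠L = 0.00° − 3.35° = -3.35°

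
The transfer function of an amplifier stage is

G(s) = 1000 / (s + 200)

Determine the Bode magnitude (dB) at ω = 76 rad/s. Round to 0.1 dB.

Substitute s = j76:
Numerator: 1000 = 1000 + j0
Denominator: (j76) + 200 = 200 + j76
|N| = √(1000² + 0²) ≈ 1000, ∠N ≈ 0.00°
|D| = √(200² + 76²) ≈ 213.95, ∠D ≈ 20.81°
|G| = 1000 / 213.95 ≈ 4.674
Gain = 20 log₁₀(4.674) ≈ 13.39 dB

13.4 dB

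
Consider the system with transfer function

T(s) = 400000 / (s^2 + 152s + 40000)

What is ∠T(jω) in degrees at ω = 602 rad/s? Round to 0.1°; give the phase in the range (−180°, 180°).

-164.2°

At s = jω = j602:
quadratic: (j602)² + 152·j602 + 40000 = -322404 + j91504 → |·| ≈ 3.3514e+05, ∠ ≈ 164.16°
∠T = 0.00° − 164.16° = -164.16°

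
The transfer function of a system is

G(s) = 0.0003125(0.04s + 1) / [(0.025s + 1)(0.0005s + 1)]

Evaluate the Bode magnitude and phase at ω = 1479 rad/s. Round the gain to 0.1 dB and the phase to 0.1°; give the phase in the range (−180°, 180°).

-67.9 dB, -35.9°

At ω = 1479 rad/s:
zero (1 + j1479·0.04) = 1 + j59.16 → |·| ≈ 59.168, ∠ ≈ 89.03°
pole (1 + j1479·0.025) = 1 + j36.975 → |·| ≈ 36.989, ∠ ≈ 88.45°
pole (1 + j1479·0.0005) = 1 + j0.7395 → |·| ≈ 1.2437, ∠ ≈ 36.48°
|G| = 0.0003125 · 59.168 / (36.989 · 1.2437) ≈ 0.00040193
Gain = 20 log₁₀(0.00040193) ≈ -67.92 dB
∠G = (89.03°) − (88.45° + 36.48°) = -35.90°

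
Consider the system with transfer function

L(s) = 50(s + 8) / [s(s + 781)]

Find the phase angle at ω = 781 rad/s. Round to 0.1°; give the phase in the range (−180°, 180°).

At s = jω = j781:
zero (s+8): 8 + j781 → |·| = √(8²+781²) = √610025 ≈ 781.04, ∠ = arctan(781/8) ≈ 89.41°
pole (s+781): 781 + j781 → |·| = √(781²+781²) = √1219922 ≈ 1104.5, ∠ = arctan(781/781) ≈ 45.00°
pole at origin: |s| = 781, ∠ = 90.00° (in denominator)
∠L = 89.41° − 135.00° = -45.59°

-45.6°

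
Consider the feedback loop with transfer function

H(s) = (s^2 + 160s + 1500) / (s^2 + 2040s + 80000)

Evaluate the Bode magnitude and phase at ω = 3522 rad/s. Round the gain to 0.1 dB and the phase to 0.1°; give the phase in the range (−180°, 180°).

-1.2 dB, 27.6°

Substitute s = j3522:
Numerator: (j3522)^2 + 160(j3522) + 1500 = -12402984 + j563520
Denominator: (j3522)^2 + 2040(j3522) + 80000 = -12324484 + j7184880
|N| = √(12402984² + 563520²) ≈ 1.2416e+07, ∠N ≈ 177.40°
|D| = √(12324484² + 7184880²) ≈ 1.4266e+07, ∠D ≈ 149.76°
|H| = 1.2416e+07 / 1.4266e+07 ≈ 0.87032
Gain = 20 log₁₀(0.87032) ≈ -1.21 dB
∠H = 177.40° − 149.76° = 27.64°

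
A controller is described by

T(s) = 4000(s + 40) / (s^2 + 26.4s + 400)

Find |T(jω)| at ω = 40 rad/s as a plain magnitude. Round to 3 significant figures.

142

At s = jω = j40:
zero (s+40): 40 + j40 → |·| = √(40²+40²) = √3200 ≈ 56.569, ∠ = arctan(40/40) ≈ 45.00°
quadratic: (j40)² + 26.4·j40 + 400 = -1200 + j1056 → |·| ≈ 1598.5, ∠ ≈ 138.65°
|T| = 4000 · 56.569 / 1598.5 ≈ 141.56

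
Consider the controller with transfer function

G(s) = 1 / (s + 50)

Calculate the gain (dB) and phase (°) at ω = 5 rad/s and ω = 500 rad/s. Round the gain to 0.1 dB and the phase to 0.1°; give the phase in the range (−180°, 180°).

ω = 5: -34.0 dB, -5.7°; ω = 500: -54.0 dB, -84.3°

Substitute s = j5:
Numerator: 1 = 1 + j0
Denominator: (j5) + 50 = 50 + j5
|N| = √(1² + 0²) ≈ 1, ∠N ≈ 0.00°
|D| = √(50² + 5²) ≈ 50.249, ∠D ≈ 5.71°
|G| = 1 / 50.249 ≈ 0.019901
Gain = 20 log₁₀(0.019901) ≈ -34.02 dB
∠G = 0.00° − 5.71° = -5.71°

Substitute s = j500:
Numerator: 1 = 1 + j0
Denominator: (j500) + 50 = 50 + j500
|N| = √(1² + 0²) ≈ 1, ∠N ≈ 0.00°
|D| = √(50² + 500²) ≈ 502.49, ∠D ≈ 84.29°
|G| = 1 / 502.49 ≈ 0.0019901
Gain = 20 log₁₀(0.0019901) ≈ -54.02 dB
∠G = 0.00° − 84.29° = -84.29°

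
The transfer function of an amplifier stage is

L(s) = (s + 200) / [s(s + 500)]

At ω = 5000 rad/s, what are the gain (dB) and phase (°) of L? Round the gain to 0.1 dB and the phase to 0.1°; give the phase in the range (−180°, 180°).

At s = jω = j5000:
zero (s+200): 200 + j5000 → |·| = √(200²+5000²) = √25040000 ≈ 5004, ∠ = arctan(5000/200) ≈ 87.71°
pole (s+500): 500 + j5000 → |·| = √(500²+5000²) = √25250000 ≈ 5024.9, ∠ = arctan(5000/500) ≈ 84.29°
pole at origin: |s| = 5000, ∠ = 90.00° (in denominator)
|L| = 1 · 5004 / 2.5124e+07 ≈ 0.00019917
Gain = 20 log₁₀(0.00019917) ≈ -74.02 dB
∠L = 87.71° − 174.29° = -86.58°

-74.0 dB, -86.6°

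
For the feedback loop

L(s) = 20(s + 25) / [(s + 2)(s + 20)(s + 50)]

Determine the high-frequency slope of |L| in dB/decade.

-40 dB/decade

Each pole contributes −20 dB/decade at high frequency; each zero contributes +20 dB/decade.
Net: 1 zero(s) − 3 pole(s) → -40 dB/decade.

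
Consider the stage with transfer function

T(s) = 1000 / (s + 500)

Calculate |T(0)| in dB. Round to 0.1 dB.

T(0) = 1000 / (500) = 2
20 log₁₀(2) ≈ 6.02 dB

6.0 dB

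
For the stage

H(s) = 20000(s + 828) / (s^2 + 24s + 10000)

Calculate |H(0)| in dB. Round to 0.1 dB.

H(0) = 20000·828 / 10000 = 1656
20 log₁₀(1656) ≈ 64.38 dB

64.4 dB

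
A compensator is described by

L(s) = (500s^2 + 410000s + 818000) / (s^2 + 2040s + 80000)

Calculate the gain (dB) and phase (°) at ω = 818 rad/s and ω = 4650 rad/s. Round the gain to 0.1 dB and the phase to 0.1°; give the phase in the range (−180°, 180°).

ω = 818: 48.5 dB, 25.4°; ω = 4650: 53.4 dB, 13.8°

Substitute s = j818:
Numerator: 500(j818)^2 + 410000(j818) + 818000 = -333744000 + j335380000
Denominator: (j818)^2 + 2040(j818) + 80000 = -589124 + j1668720
|N| = √(333744000² + 335380000²) ≈ 4.7314e+08, ∠N ≈ 134.86°
|D| = √(589124² + 1668720²) ≈ 1.7697e+06, ∠D ≈ 109.45°
|L| = 4.7314e+08 / 1.7697e+06 ≈ 267.36
Gain = 20 log₁₀(267.36) ≈ 48.54 dB
∠L = 134.86° − 109.45° = 25.41°

Substitute s = j4650:
Numerator: 500(j4650)^2 + 410000(j4650) + 818000 = -10810432000 + j1906500000
Denominator: (j4650)^2 + 2040(j4650) + 80000 = -21542500 + j9486000
|N| = √(10810432000² + 1906500000²) ≈ 1.0977e+10, ∠N ≈ 170.00°
|D| = √(21542500² + 9486000²) ≈ 2.3539e+07, ∠D ≈ 156.23°
|L| = 1.0977e+10 / 2.3539e+07 ≈ 466.33
Gain = 20 log₁₀(466.33) ≈ 53.37 dB
∠L = 170.00° − 156.23° = 13.77°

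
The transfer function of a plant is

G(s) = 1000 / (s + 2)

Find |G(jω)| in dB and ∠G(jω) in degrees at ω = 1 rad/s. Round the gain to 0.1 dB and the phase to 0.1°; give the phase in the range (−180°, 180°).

Substitute s = j1:
Numerator: 1000 = 1000 + j0
Denominator: (j1) + 2 = 2 + j1
|N| = √(1000² + 0²) ≈ 1000, ∠N ≈ 0.00°
|D| = √(2² + 1²) ≈ 2.2361, ∠D ≈ 26.57°
|G| = 1000 / 2.2361 ≈ 447.21
Gain = 20 log₁₀(447.21) ≈ 53.01 dB
∠G = 0.00° − 26.57° = -26.57°

53.0 dB, -26.6°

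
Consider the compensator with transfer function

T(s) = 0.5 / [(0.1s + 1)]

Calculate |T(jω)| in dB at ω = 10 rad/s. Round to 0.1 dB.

At ω = 10 rad/s:
pole (1 + j10·0.1) = 1 + j1 → |·| ≈ 1.4142, ∠ ≈ 45.00°
|T| = 0.5 · 1 / (1.4142) ≈ 0.35356
Gain = 20 log₁₀(0.35356) ≈ -9.03 dB

-9.0 dB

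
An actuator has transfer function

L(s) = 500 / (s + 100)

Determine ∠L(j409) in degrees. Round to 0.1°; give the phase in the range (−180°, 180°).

-76.3°

At s = jω = j409:
pole (s+100): 100 + j409 → |·| = √(100²+409²) = √177281 ≈ 421.05, ∠ = arctan(409/100) ≈ 76.26°
∠L = 0.00° − 76.26° = -76.26°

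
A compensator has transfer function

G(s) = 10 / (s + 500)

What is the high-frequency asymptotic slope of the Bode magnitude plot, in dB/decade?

-20 dB/decade

Each pole contributes −20 dB/decade at high frequency; each zero contributes +20 dB/decade.
Net: 0 zero(s) − 1 pole(s) → -20 dB/decade.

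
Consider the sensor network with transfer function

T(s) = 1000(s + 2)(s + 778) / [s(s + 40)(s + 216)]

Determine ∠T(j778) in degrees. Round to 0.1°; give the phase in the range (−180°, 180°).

At s = jω = j778:
zero (s+2): 2 + j778 → |·| = √(2²+778²) = √605288 ≈ 778, ∠ = arctan(778/2) ≈ 89.85°
zero (s+778): 778 + j778 → |·| = √(778²+778²) = √1210568 ≈ 1100.3, ∠ = arctan(778/778) ≈ 45.00°
pole (s+40): 40 + j778 → |·| = √(40²+778²) = √606884 ≈ 779.03, ∠ = arctan(778/40) ≈ 87.06°
pole (s+216): 216 + j778 → |·| = √(216²+778²) = √651940 ≈ 807.43, ∠ = arctan(778/216) ≈ 74.48°
pole at origin: |s| = 778, ∠ = 90.00° (in denominator)
∠T = 134.85° − 251.54° = -116.69°

-116.7°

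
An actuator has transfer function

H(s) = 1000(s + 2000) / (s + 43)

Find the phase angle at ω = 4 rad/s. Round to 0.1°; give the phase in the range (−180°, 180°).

At s = jω = j4:
zero (s+2000): 2000 + j4 → |·| = √(2000²+4²) = √4000016 ≈ 2000, ∠ = arctan(4/2000) ≈ 0.11°
pole (s+43): 43 + j4 → |·| = √(43²+4²) = √1865 ≈ 43.186, ∠ = arctan(4/43) ≈ 5.31°
∠H = 0.11° − 5.31° = -5.20°

-5.2°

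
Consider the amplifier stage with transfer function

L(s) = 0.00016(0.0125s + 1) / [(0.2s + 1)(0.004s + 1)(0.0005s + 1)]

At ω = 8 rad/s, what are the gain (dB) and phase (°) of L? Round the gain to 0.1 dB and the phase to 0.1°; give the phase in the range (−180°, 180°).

-81.4 dB, -54.3°

At ω = 8 rad/s:
zero (1 + j8·0.0125) = 1 + j0.1 → |·| ≈ 1.005, ∠ ≈ 5.71°
pole (1 + j8·0.2) = 1 + j1.6 → |·| ≈ 1.8868, ∠ ≈ 57.99°
pole (1 + j8·0.004) = 1 + j0.032 → |·| ≈ 1.0005, ∠ ≈ 1.83°
pole (1 + j8·0.0005) = 1 + j0.004 → |·| ≈ 1, ∠ ≈ 0.23°
|L| = 0.00016 · 1.005 / (1.8868 · 1.0005 · 1) ≈ 8.5181e-05
Gain = 20 log₁₀(8.5181e-05) ≈ -81.39 dB
∠L = (5.71°) − (57.99° + 1.83° + 0.23°) = -54.34°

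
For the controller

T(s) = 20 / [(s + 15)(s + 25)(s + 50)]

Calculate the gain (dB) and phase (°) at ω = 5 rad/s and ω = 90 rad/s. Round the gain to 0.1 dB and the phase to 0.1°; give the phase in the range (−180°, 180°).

At s = jω = j5:
pole (s+15): 15 + j5 → |·| = √(15²+5²) = √250 ≈ 15.811, ∠ = arctan(5/15) ≈ 18.43°
pole (s+25): 25 + j5 → |·| = √(25²+5²) = √650 ≈ 25.495, ∠ = arctan(5/25) ≈ 11.31°
pole (s+50): 50 + j5 → |·| = √(50²+5²) = √2525 ≈ 50.249, ∠ = arctan(5/50) ≈ 5.71°
|T| = 20 / 20255 ≈ 0.00098741
Gain = 20 log₁₀(0.00098741) ≈ -60.11 dB
∠T = 0.00° − 35.45° = -35.45°

At s = jω = j90:
pole (s+15): 15 + j90 → |·| = √(15²+90²) = √8325 ≈ 91.241, ∠ = arctan(90/15) ≈ 80.54°
pole (s+25): 25 + j90 → |·| = √(25²+90²) = √8725 ≈ 93.408, ∠ = arctan(90/25) ≈ 74.48°
pole (s+50): 50 + j90 → |·| = √(50²+90²) = √10600 ≈ 102.96, ∠ = arctan(90/50) ≈ 60.95°
|T| = 20 / 8.7749e+05 ≈ 2.2792e-05
Gain = 20 log₁₀(2.2792e-05) ≈ -92.84 dB
∠T = 0.00° − 215.97° = -215.97° ≡ 144.03° (principal value)

ω = 5: -60.1 dB, -35.5°; ω = 90: -92.8 dB, 144.0°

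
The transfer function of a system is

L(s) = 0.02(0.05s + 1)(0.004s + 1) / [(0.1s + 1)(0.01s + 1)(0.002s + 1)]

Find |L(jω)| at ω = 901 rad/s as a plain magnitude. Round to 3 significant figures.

0.00200

At ω = 901 rad/s:
zero (1 + j901·0.05) = 1 + j45.05 → |·| ≈ 45.061, ∠ ≈ 88.73°
zero (1 + j901·0.004) = 1 + j3.604 → |·| ≈ 3.7402, ∠ ≈ 74.49°
pole (1 + j901·0.1) = 1 + j90.1 → |·| ≈ 90.106, ∠ ≈ 89.36°
pole (1 + j901·0.01) = 1 + j9.01 → |·| ≈ 9.0653, ∠ ≈ 83.67°
pole (1 + j901·0.002) = 1 + j1.802 → |·| ≈ 2.0609, ∠ ≈ 60.97°
|L| = 0.02 · 45.061 · 3.7402 / (90.106 · 9.0653 · 2.0609) ≈ 0.0020023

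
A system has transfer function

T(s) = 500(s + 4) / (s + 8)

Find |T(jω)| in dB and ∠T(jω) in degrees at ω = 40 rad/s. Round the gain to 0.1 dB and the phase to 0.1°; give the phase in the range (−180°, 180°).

At s = jω = j40:
zero (s+4): 4 + j40 → |·| = √(4²+40²) = √1616 ≈ 40.2, ∠ = arctan(40/4) ≈ 84.29°
pole (s+8): 8 + j40 → |·| = √(8²+40²) = √1664 ≈ 40.792, ∠ = arctan(40/8) ≈ 78.69°
|T| = 500 · 40.2 / 40.792 ≈ 492.74
Gain = 20 log₁₀(492.74) ≈ 53.85 dB
∠T = 84.29° − 78.69° = 5.60°

53.9 dB, 5.6°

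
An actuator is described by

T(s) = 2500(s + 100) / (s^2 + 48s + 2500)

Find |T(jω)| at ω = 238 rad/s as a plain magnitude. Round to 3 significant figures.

11.7

At s = jω = j238:
zero (s+100): 100 + j238 → |·| = √(100²+238²) = √66644 ≈ 258.15, ∠ = arctan(238/100) ≈ 67.21°
quadratic: (j238)² + 48·j238 + 2500 = -54144 + j11424 → |·| ≈ 55336, ∠ ≈ 168.09°
|T| = 2500 · 258.15 / 55336 ≈ 11.663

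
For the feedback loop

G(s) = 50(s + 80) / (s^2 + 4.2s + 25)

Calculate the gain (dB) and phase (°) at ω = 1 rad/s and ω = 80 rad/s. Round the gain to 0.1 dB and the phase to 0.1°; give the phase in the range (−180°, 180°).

At s = jω = j1:
zero (s+80): 80 + j1 → |·| = √(80²+1²) = √6401 ≈ 80.006, ∠ = arctan(1/80) ≈ 0.72°
quadratic: (j1)² + 4.2·j1 + 25 = 24 + j4.2 → |·| ≈ 24.365, ∠ ≈ 9.93°
|G| = 50 · 80.006 / 24.365 ≈ 164.18
Gain = 20 log₁₀(164.18) ≈ 44.31 dB
∠G = 0.72° − 9.93° = -9.21°

At s = jω = j80:
zero (s+80): 80 + j80 → |·| = √(80²+80²) = √12800 ≈ 113.14, ∠ = arctan(80/80) ≈ 45.00°
quadratic: (j80)² + 4.2·j80 + 25 = -6375 + j336 → |·| ≈ 6383.8, ∠ ≈ 176.98°
|G| = 50 · 113.14 / 6383.8 ≈ 0.88615
Gain = 20 log₁₀(0.88615) ≈ -1.05 dB
∠G = 45.00° − 176.98° = -131.98°

ω = 1: 44.3 dB, -9.2°; ω = 80: -1.1 dB, -132.0°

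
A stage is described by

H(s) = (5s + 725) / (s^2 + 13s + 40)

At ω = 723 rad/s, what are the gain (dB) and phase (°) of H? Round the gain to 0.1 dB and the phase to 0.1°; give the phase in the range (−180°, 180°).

Substitute s = j723:
Numerator: 5(j723) + 725 = 725 + j3615
Denominator: (j723)^2 + 13(j723) + 40 = -522689 + j9399
|N| = √(725² + 3615²) ≈ 3687, ∠N ≈ 78.66°
|D| = √(522689² + 9399²) ≈ 5.2277e+05, ∠D ≈ 178.97°
|H| = 3687 / 5.2277e+05 ≈ 0.0070528
Gain = 20 log₁₀(0.0070528) ≈ -43.03 dB
∠H = 78.66° − 178.97° = -100.31°

-43.0 dB, -100.3°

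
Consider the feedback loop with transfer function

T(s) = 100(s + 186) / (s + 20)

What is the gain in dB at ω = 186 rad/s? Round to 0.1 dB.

At s = jω = j186:
zero (s+186): 186 + j186 → |·| = √(186²+186²) = √69192 ≈ 263.04, ∠ = arctan(186/186) ≈ 45.00°
pole (s+20): 20 + j186 → |·| = √(20²+186²) = √34996 ≈ 187.07, ∠ = arctan(186/20) ≈ 83.86°
|T| = 100 · 263.04 / 187.07 ≈ 140.61
Gain = 20 log₁₀(140.61) ≈ 42.96 dB

43.0 dB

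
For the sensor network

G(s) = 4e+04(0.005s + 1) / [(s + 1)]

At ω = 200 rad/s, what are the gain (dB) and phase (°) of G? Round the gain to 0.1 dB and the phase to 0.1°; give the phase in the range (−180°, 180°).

At ω = 200 rad/s:
zero (1 + j200·0.005) = 1 + j1 → |·| ≈ 1.4142, ∠ ≈ 45.00°
pole (1 + j200·1) = 1 + j200 → |·| ≈ 200, ∠ ≈ 89.71°
|G| = 4e+04 · 1.4142 / (200) ≈ 282.84
Gain = 20 log₁₀(282.84) ≈ 49.03 dB
∠G = (45.00°) − (89.71°) = -44.71°

49.0 dB, -44.7°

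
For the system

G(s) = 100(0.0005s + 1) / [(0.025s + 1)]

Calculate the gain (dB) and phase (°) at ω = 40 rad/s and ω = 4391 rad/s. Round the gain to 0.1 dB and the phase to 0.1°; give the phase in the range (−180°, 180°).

At ω = 40 rad/s:
zero (1 + j40·0.0005) = 1 + j0.02 → |·| ≈ 1.0002, ∠ ≈ 1.15°
pole (1 + j40·0.025) = 1 + j1 → |·| ≈ 1.4142, ∠ ≈ 45.00°
|G| = 100 · 1.0002 / (1.4142) ≈ 70.725
Gain = 20 log₁₀(70.725) ≈ 36.99 dB
∠G = (1.15°) − (45.00°) = -43.85°

At ω = 4391 rad/s:
zero (1 + j4391·0.0005) = 1 + j2.1955 → |·| ≈ 2.4125, ∠ ≈ 65.51°
pole (1 + j4391·0.025) = 1 + j109.775 → |·| ≈ 109.78, ∠ ≈ 89.48°
|G| = 100 · 2.4125 / (109.78) ≈ 2.1976
Gain = 20 log₁₀(2.1976) ≈ 6.84 dB
∠G = (65.51°) − (89.48°) = -23.97°

ω = 40: 37.0 dB, -43.9°; ω = 4391: 6.8 dB, -24.0°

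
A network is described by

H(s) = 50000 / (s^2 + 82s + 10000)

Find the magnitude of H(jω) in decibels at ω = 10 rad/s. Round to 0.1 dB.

At s = jω = j10:
quadratic: (j10)² + 82·j10 + 10000 = 9900 + j820 → |·| ≈ 9933.9, ∠ ≈ 4.73°
|H| = 50000 / 9933.9 ≈ 5.0333
Gain = 20 log₁₀(5.0333) ≈ 14.04 dB

14.0 dB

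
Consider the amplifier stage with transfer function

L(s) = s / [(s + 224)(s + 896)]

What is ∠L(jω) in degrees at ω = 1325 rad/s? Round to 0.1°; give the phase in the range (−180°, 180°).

At s = jω = j1325:
zero at origin: s = j1325 → |·| = 1325, ∠ = 90.00°
pole (s+224): 224 + j1325 → |·| = √(224²+1325²) = √1805801 ≈ 1343.8, ∠ = arctan(1325/224) ≈ 80.40°
pole (s+896): 896 + j1325 → |·| = √(896²+1325²) = √2558441 ≈ 1599.5, ∠ = arctan(1325/896) ≈ 55.93°
∠L = 90.00° − 136.33° = -46.33°

-46.3°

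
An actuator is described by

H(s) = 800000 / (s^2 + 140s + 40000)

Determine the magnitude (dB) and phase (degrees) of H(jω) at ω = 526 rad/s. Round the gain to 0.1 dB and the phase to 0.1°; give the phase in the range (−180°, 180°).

At s = jω = j526:
quadratic: (j526)² + 140·j526 + 40000 = -236676 + j73640 → |·| ≈ 2.4787e+05, ∠ ≈ 162.72°
|H| = 800000 / 2.4787e+05 ≈ 3.2275
Gain = 20 log₁₀(3.2275) ≈ 10.18 dB
∠H = 0.00° − 162.72° = -162.72°

10.2 dB, -162.7°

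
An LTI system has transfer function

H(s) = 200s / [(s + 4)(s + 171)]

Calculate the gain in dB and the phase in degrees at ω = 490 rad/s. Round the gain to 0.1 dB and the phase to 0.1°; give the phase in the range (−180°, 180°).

At s = jω = j490:
zero at origin: s = j490 → |·| = 490, ∠ = 90.00°
pole (s+4): 4 + j490 → |·| = √(4²+490²) = √240116 ≈ 490.02, ∠ = arctan(490/4) ≈ 89.53°
pole (s+171): 171 + j490 → |·| = √(171²+490²) = √269341 ≈ 518.98, ∠ = arctan(490/171) ≈ 70.76°
|H| = 200 · 490 / 2.5431e+05 ≈ 0.38536
Gain = 20 log₁₀(0.38536) ≈ -8.28 dB
∠H = 90.00° − 160.29° = -70.29°

-8.3 dB, -70.3°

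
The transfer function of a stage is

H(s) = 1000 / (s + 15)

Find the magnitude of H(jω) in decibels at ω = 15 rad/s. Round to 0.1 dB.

33.5 dB

Substitute s = j15:
Numerator: 1000 = 1000 + j0
Denominator: (j15) + 15 = 15 + j15
|N| = √(1000² + 0²) ≈ 1000, ∠N ≈ 0.00°
|D| = √(15² + 15²) ≈ 21.213, ∠D ≈ 45.00°
|H| = 1000 / 21.213 ≈ 47.141
Gain = 20 log₁₀(47.141) ≈ 33.47 dB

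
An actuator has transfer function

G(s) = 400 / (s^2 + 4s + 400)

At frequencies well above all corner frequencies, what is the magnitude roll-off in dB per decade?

Each pole contributes −20 dB/decade at high frequency; each zero contributes +20 dB/decade.
Net: 0 zero(s) − 2 pole(s) → -40 dB/decade.

-40 dB/decade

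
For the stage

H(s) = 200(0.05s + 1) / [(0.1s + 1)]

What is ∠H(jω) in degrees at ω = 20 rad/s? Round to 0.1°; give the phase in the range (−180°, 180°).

-18.4°

At ω = 20 rad/s:
zero (1 + j20·0.05) = 1 + j1 → |·| ≈ 1.4142, ∠ ≈ 45.00°
pole (1 + j20·0.1) = 1 + j2 → |·| ≈ 2.2361, ∠ ≈ 63.43°
∠H = (45.00°) − (63.43°) = -18.43°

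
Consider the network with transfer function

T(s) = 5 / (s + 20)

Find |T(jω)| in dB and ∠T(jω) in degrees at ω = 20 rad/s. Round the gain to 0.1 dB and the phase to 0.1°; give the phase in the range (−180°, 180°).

Substitute s = j20:
Numerator: 5 = 5 + j0
Denominator: (j20) + 20 = 20 + j20
|N| = √(5² + 0²) ≈ 5, ∠N ≈ 0.00°
|D| = √(20² + 20²) ≈ 28.284, ∠D ≈ 45.00°
|T| = 5 / 28.284 ≈ 0.17678
Gain = 20 log₁₀(0.17678) ≈ -15.05 dB
∠T = 0.00° − 45.00° = -45.00°

-15.1 dB, -45.0°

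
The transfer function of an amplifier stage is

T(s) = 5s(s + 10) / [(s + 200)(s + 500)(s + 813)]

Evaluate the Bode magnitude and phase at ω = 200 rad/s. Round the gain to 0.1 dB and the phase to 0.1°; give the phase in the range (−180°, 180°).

-56.1 dB, 96.5°

At s = jω = j200:
zero (s+10): 10 + j200 → |·| = √(10²+200²) = √40100 ≈ 200.25, ∠ = arctan(200/10) ≈ 87.14°
zero at origin: s = j200 → |·| = 200, ∠ = 90.00°
pole (s+200): 200 + j200 → |·| = √(200²+200²) = √80000 ≈ 282.84, ∠ = arctan(200/200) ≈ 45.00°
pole (s+500): 500 + j200 → |·| = √(500²+200²) = √290000 ≈ 538.52, ∠ = arctan(200/500) ≈ 21.80°
pole (s+813): 813 + j200 → |·| = √(813²+200²) = √700969 ≈ 837.24, ∠ = arctan(200/813) ≈ 13.82°
|T| = 5 · 40050 / 1.2752e+08 ≈ 0.0015703
Gain = 20 log₁₀(0.0015703) ≈ -56.08 dB
∠T = 177.14° − 80.62° = 96.52°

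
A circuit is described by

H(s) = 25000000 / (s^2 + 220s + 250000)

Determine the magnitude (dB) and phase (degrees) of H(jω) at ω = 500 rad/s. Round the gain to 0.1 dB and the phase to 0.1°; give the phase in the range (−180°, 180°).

At s = jω = j500:
quadratic: (j500)² + 220·j500 + 250000 = 0 + j110000 → |·| ≈ 1.1e+05, ∠ ≈ 90.00°
|H| = 25000000 / 1.1e+05 ≈ 227.27
Gain = 20 log₁₀(227.27) ≈ 47.13 dB
∠H = 0.00° − 90.00° = -90.00°

47.1 dB, -90.0°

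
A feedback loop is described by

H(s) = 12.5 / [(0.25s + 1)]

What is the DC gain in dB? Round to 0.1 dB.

H(0) = 12.5 · 1 / 1 = 12.5
20 log₁₀(12.5) ≈ 21.94 dB

21.9 dB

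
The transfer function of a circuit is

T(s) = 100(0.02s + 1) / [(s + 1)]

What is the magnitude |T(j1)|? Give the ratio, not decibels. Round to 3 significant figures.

At ω = 1 rad/s:
zero (1 + j1·0.02) = 1 + j0.02 → |·| ≈ 1.0002, ∠ ≈ 1.15°
pole (1 + j1·1) = 1 + j1 → |·| ≈ 1.4142, ∠ ≈ 45.00°
|T| = 100 · 1.0002 / (1.4142) ≈ 70.725

70.7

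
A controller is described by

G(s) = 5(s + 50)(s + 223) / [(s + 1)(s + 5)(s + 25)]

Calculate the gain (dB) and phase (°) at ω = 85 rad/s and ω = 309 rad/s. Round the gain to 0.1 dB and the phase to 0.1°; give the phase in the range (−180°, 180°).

At s = jω = j85:
zero (s+50): 50 + j85 → |·| = √(50²+85²) = √9725 ≈ 98.615, ∠ = arctan(85/50) ≈ 59.53°
zero (s+223): 223 + j85 → |·| = √(223²+85²) = √56954 ≈ 238.65, ∠ = arctan(85/223) ≈ 20.87°
pole (s+1): 1 + j85 → |·| = √(1²+85²) = √7226 ≈ 85.006, ∠ = arctan(85/1) ≈ 89.33°
pole (s+5): 5 + j85 → |·| = √(5²+85²) = √7250 ≈ 85.147, ∠ = arctan(85/5) ≈ 86.63°
pole (s+25): 25 + j85 → |·| = √(25²+85²) = √7850 ≈ 88.6, ∠ = arctan(85/25) ≈ 73.61°
|G| = 5 · 23534 / 6.4129e+05 ≈ 0.18349
Gain = 20 log₁₀(0.18349) ≈ -14.73 dB
∠G = 80.40° − 249.57° = -169.17°

At s = jω = j309:
zero (s+50): 50 + j309 → |·| = √(50²+309²) = √97981 ≈ 313.02, ∠ = arctan(309/50) ≈ 80.81°
zero (s+223): 223 + j309 → |·| = √(223²+309²) = √145210 ≈ 381.06, ∠ = arctan(309/223) ≈ 54.18°
pole (s+1): 1 + j309 → |·| = √(1²+309²) = √95482 ≈ 309, ∠ = arctan(309/1) ≈ 89.81°
pole (s+5): 5 + j309 → |·| = √(5²+309²) = √95506 ≈ 309.04, ∠ = arctan(309/5) ≈ 89.07°
pole (s+25): 25 + j309 → |·| = √(25²+309²) = √96106 ≈ 310.01, ∠ = arctan(309/25) ≈ 85.37°
|G| = 5 · 1.1928e+05 / 2.9604e+07 ≈ 0.020146
Gain = 20 log₁₀(0.020146) ≈ -33.92 dB
∠G = 134.99° − 264.25° = -129.26°

ω = 85: -14.7 dB, -169.2°; ω = 309: -33.9 dB, -129.3°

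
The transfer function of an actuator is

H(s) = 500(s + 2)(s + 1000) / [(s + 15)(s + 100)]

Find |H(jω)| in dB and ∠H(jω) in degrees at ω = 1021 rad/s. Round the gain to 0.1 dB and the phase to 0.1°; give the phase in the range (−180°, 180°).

56.9 dB, -38.1°

At s = jω = j1021:
zero (s+2): 2 + j1021 → |·| = √(2²+1021²) = √1042445 ≈ 1021, ∠ = arctan(1021/2) ≈ 89.89°
zero (s+1000): 1000 + j1021 → |·| = √(1000²+1021²) = √2042441 ≈ 1429.1, ∠ = arctan(1021/1000) ≈ 45.60°
pole (s+15): 15 + j1021 → |·| = √(15²+1021²) = √1042666 ≈ 1021.1, ∠ = arctan(1021/15) ≈ 89.16°
pole (s+100): 100 + j1021 → |·| = √(100²+1021²) = √1052441 ≈ 1025.9, ∠ = arctan(1021/100) ≈ 84.41°
|H| = 500 · 1.4591e+06 / 1.0475e+06 ≈ 696.47
Gain = 20 log₁₀(696.47) ≈ 56.86 dB
∠H = 135.49° − 173.57° = -38.08°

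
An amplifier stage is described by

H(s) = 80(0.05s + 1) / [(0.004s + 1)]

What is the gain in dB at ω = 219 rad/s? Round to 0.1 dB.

56.4 dB

At ω = 219 rad/s:
zero (1 + j219·0.05) = 1 + j10.95 → |·| ≈ 10.996, ∠ ≈ 84.78°
pole (1 + j219·0.004) = 1 + j0.876 → |·| ≈ 1.3294, ∠ ≈ 41.22°
|H| = 80 · 10.996 / (1.3294) ≈ 661.71
Gain = 20 log₁₀(661.71) ≈ 56.41 dB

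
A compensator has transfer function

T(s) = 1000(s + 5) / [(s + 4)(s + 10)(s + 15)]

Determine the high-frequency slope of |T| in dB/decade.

-40 dB/decade

Each pole contributes −20 dB/decade at high frequency; each zero contributes +20 dB/decade.
Net: 1 zero(s) − 3 pole(s) → -40 dB/decade.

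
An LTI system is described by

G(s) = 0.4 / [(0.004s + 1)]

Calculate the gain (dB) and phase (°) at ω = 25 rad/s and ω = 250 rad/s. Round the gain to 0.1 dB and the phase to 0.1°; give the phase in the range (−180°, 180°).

At ω = 25 rad/s:
pole (1 + j25·0.004) = 1 + j0.1 → |·| ≈ 1.005, ∠ ≈ 5.71°
|G| = 0.4 · 1 / (1.005) ≈ 0.39801
Gain = 20 log₁₀(0.39801) ≈ -8.00 dB
∠G = (0°) − (5.71°) = -5.71°

At ω = 250 rad/s:
pole (1 + j250·0.004) = 1 + j1 → |·| ≈ 1.4142, ∠ ≈ 45.00°
|G| = 0.4 · 1 / (1.4142) ≈ 0.28285
Gain = 20 log₁₀(0.28285) ≈ -10.97 dB
∠G = (0°) − (45.00°) = -45.00°

ω = 25: -8.0 dB, -5.7°; ω = 250: -11.0 dB, -45.0°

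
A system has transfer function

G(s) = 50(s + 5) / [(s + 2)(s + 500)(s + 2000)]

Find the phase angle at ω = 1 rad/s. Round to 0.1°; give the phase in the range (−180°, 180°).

At s = jω = j1:
zero (s+5): 5 + j1 → |·| = √(5²+1²) = √26 ≈ 5.099, ∠ = arctan(1/5) ≈ 11.31°
pole (s+2): 2 + j1 → |·| = √(2²+1²) = √5 ≈ 2.2361, ∠ = arctan(1/2) ≈ 26.57°
pole (s+500): 500 + j1 → |·| = √(500²+1²) = √250001 ≈ 500, ∠ = arctan(1/500) ≈ 0.11°
pole (s+2000): 2000 + j1 → |·| = √(2000²+1²) = √4000001 ≈ 2000, ∠ = arctan(1/2000) ≈ 0.03°
∠G = 11.31° − 26.71° = -15.40°

-15.4°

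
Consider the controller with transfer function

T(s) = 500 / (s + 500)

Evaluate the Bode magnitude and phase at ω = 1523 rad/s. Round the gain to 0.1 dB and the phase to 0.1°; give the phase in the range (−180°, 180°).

-10.1 dB, -71.8°

At s = jω = j1523:
pole (s+500): 500 + j1523 → |·| = √(500²+1523²) = √2569529 ≈ 1603, ∠ = arctan(1523/500) ≈ 71.83°
|T| = 500 / 1603 ≈ 0.31192
Gain = 20 log₁₀(0.31192) ≈ -10.12 dB
∠T = 0.00° − 71.83° = -71.83°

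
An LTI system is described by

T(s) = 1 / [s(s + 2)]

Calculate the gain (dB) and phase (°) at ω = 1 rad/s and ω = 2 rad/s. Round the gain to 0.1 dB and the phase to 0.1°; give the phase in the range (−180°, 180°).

At s = jω = j1:
pole (s+2): 2 + j1 → |·| = √(2²+1²) = √5 ≈ 2.2361, ∠ = arctan(1/2) ≈ 26.57°
pole at origin: |s| = 1, ∠ = 90.00° (in denominator)
|T| = 1 / 2.2361 ≈ 0.44721
Gain = 20 log₁₀(0.44721) ≈ -6.99 dB
∠T = 0.00° − 116.57° = -116.57°

At s = jω = j2:
pole (s+2): 2 + j2 → |·| = √(2²+2²) = √8 ≈ 2.8284, ∠ = arctan(2/2) ≈ 45.00°
pole at origin: |s| = 2, ∠ = 90.00° (in denominator)
|T| = 1 / 5.6568 ≈ 0.17678
Gain = 20 log₁₀(0.17678) ≈ -15.05 dB
∠T = 0.00° − 135.00° = -135.00°

ω = 1: -7.0 dB, -116.6°; ω = 2: -15.1 dB, -135.0°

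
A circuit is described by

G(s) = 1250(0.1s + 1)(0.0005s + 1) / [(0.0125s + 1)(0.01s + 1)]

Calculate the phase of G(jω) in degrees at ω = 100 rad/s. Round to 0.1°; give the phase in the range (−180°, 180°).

At ω = 100 rad/s:
zero (1 + j100·0.1) = 1 + j10 → |·| ≈ 10.05, ∠ ≈ 84.29°
zero (1 + j100·0.0005) = 1 + j0.05 → |·| ≈ 1.0012, ∠ ≈ 2.86°
pole (1 + j100·0.0125) = 1 + j1.25 → |·| ≈ 1.6008, ∠ ≈ 51.34°
pole (1 + j100·0.01) = 1 + j1 → |·| ≈ 1.4142, ∠ ≈ 45.00°
∠G = (84.29° + 2.86°) − (51.34° + 45.00°) = -9.19°

-9.2°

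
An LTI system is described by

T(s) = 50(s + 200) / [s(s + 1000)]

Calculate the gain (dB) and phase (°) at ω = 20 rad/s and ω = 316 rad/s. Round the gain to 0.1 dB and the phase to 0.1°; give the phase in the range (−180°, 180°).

ω = 20: -6.0 dB, -85.4°; ω = 316: -25.0 dB, -49.9°

At s = jω = j20:
zero (s+200): 200 + j20 → |·| = √(200²+20²) = √40400 ≈ 201, ∠ = arctan(20/200) ≈ 5.71°
pole (s+1000): 1000 + j20 → |·| = √(1000²+20²) = √1000400 ≈ 1000.2, ∠ = arctan(20/1000) ≈ 1.15°
pole at origin: |s| = 20, ∠ = 90.00° (in denominator)
|T| = 50 · 201 / 20004 ≈ 0.5024
Gain = 20 log₁₀(0.5024) ≈ -5.98 dB
∠T = 5.71° − 91.15° = -85.44°

At s = jω = j316:
zero (s+200): 200 + j316 → |·| = √(200²+316²) = √139856 ≈ 373.97, ∠ = arctan(316/200) ≈ 57.67°
pole (s+1000): 1000 + j316 → |·| = √(1000²+316²) = √1099856 ≈ 1048.7, ∠ = arctan(316/1000) ≈ 17.54°
pole at origin: |s| = 316, ∠ = 90.00° (in denominator)
|T| = 50 · 373.97 / 3.3139e+05 ≈ 0.056424
Gain = 20 log₁₀(0.056424) ≈ -24.97 dB
∠T = 57.67° − 107.54° = -49.87°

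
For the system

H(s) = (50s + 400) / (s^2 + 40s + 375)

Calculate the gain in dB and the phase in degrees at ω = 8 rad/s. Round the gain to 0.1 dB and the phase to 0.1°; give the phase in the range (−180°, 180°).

Substitute s = j8:
Numerator: 50(j8) + 400 = 400 + j400
Denominator: (j8)^2 + 40(j8) + 375 = 311 + j320
|N| = √(400² + 400²) ≈ 565.69, ∠N ≈ 45.00°
|D| = √(311² + 320²) ≈ 446.23, ∠D ≈ 45.82°
|H| = 565.69 / 446.23 ≈ 1.2677
Gain = 20 log₁₀(1.2677) ≈ 2.06 dB
∠H = 45.00° − 45.82° = -0.82°

2.1 dB, -0.8°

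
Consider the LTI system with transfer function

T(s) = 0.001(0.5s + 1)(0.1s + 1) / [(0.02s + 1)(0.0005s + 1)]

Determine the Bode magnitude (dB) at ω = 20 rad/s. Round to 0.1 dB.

-33.6 dB

At ω = 20 rad/s:
zero (1 + j20·0.5) = 1 + j10 → |·| ≈ 10.05, ∠ ≈ 84.29°
zero (1 + j20·0.1) = 1 + j2 → |·| ≈ 2.2361, ∠ ≈ 63.43°
pole (1 + j20·0.02) = 1 + j0.4 → |·| ≈ 1.077, ∠ ≈ 21.80°
pole (1 + j20·0.0005) = 1 + j0.01 → |·| ≈ 1, ∠ ≈ 0.57°
|T| = 0.001 · 10.05 · 2.2361 / (1.077 · 1) ≈ 0.020866
Gain = 20 log₁₀(0.020866) ≈ -33.61 dB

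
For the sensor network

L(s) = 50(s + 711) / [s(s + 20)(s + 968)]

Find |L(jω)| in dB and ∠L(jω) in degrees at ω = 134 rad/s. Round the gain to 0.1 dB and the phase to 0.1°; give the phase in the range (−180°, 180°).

-53.8 dB, -168.7°

At s = jω = j134:
zero (s+711): 711 + j134 → |·| = √(711²+134²) = √523477 ≈ 723.52, ∠ = arctan(134/711) ≈ 10.67°
pole (s+20): 20 + j134 → |·| = √(20²+134²) = √18356 ≈ 135.48, ∠ = arctan(134/20) ≈ 81.51°
pole (s+968): 968 + j134 → |·| = √(968²+134²) = √954980 ≈ 977.23, ∠ = arctan(134/968) ≈ 7.88°
pole at origin: |s| = 134, ∠ = 90.00° (in denominator)
|L| = 50 · 723.52 / 1.7741e+07 ≈ 0.0020391
Gain = 20 log₁₀(0.0020391) ≈ -53.81 dB
∠L = 10.67° − 179.39° = -168.72°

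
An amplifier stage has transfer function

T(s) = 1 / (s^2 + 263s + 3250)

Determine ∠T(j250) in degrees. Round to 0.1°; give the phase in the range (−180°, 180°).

Substitute s = j250:
Numerator: 1 = 1 + j0
Denominator: (j250)^2 + 263(j250) + 3250 = -59250 + j65750
|N| = √(1² + 0²) ≈ 1, ∠N ≈ 0.00°
|D| = √(59250² + 65750²) ≈ 88508, ∠D ≈ 132.02°
∠T = 0.00° − 132.02° = -132.02°

-132.0°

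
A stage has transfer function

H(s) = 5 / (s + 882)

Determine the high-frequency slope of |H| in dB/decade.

-20 dB/decade

Each pole contributes −20 dB/decade at high frequency; each zero contributes +20 dB/decade.
Net: 0 zero(s) − 1 pole(s) → -20 dB/decade.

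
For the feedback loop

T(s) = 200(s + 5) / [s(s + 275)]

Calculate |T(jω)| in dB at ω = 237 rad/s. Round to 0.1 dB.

At s = jω = j237:
zero (s+5): 5 + j237 → |·| = √(5²+237²) = √56194 ≈ 237.05, ∠ = arctan(237/5) ≈ 88.79°
pole (s+275): 275 + j237 → |·| = √(275²+237²) = √131794 ≈ 363.03, ∠ = arctan(237/275) ≈ 40.76°
pole at origin: |s| = 237, ∠ = 90.00° (in denominator)
|T| = 200 · 237.05 / 86038 ≈ 0.55104
Gain = 20 log₁₀(0.55104) ≈ -5.18 dB

-5.2 dB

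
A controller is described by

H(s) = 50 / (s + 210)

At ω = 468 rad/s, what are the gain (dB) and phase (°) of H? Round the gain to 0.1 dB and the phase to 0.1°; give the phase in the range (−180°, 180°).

At s = jω = j468:
pole (s+210): 210 + j468 → |·| = √(210²+468²) = √263124 ≈ 512.96, ∠ = arctan(468/210) ≈ 65.83°
|H| = 50 / 512.96 ≈ 0.097473
Gain = 20 log₁₀(0.097473) ≈ -20.22 dB
∠H = 0.00° − 65.83° = -65.83°

-20.2 dB, -65.8°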